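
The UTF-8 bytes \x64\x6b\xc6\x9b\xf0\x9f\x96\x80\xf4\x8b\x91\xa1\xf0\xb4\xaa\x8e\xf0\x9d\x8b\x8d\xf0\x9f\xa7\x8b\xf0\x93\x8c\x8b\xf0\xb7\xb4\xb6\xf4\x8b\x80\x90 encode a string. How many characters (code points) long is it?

Byte at offset 0: 0x64 = 01100100 → 1-byte char (#1). Advance 1.
Byte at offset 1: 0x6B = 01101011 → 1-byte char (#2). Advance 1.
Byte at offset 2: 0xC6 = 11000110 → 2-byte char (#3). Advance 2.
Byte at offset 4: 0xF0 = 11110000 → 4-byte char (#4). Advance 4.
Byte at offset 8: 0xF4 = 11110100 → 4-byte char (#5). Advance 4.
Byte at offset 12: 0xF0 = 11110000 → 4-byte char (#6). Advance 4.
Byte at offset 16: 0xF0 = 11110000 → 4-byte char (#7). Advance 4.
Byte at offset 20: 0xF0 = 11110000 → 4-byte char (#8). Advance 4.
Byte at offset 24: 0xF0 = 11110000 → 4-byte char (#9). Advance 4.
Byte at offset 28: 0xF0 = 11110000 → 4-byte char (#10). Advance 4.
Byte at offset 32: 0xF4 = 11110100 → 4-byte char (#11). Advance 4.
Reached end at offset 36 after 11 code points.

11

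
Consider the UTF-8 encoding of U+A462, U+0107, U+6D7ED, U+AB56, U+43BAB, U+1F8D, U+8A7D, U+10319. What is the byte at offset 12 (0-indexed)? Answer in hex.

0xF1

U+A462 → 3-byte form EA 91 A2 at offsets 0–2.
U+0107 → 2-byte form C4 87 at offsets 3–4.
U+6D7ED → 4-byte form F1 AD 9F AD at offsets 5–8.
U+AB56 → 3-byte form EA AD 96 at offsets 9–11.
U+43BAB → 4-byte form F1 83 AE AB at offsets 12–15.
Offset 12 falls in char 5's range; it's byte 1 of F1 83 AE AB = 0xF1.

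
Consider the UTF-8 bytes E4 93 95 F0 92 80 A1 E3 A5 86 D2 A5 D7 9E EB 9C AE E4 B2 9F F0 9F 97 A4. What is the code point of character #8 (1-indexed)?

Offset 0: leading byte 0xE4 = 11100100 → 3-byte char #1 = E4 93 95.
Offset 3: leading byte 0xF0 = 11110000 → 4-byte char #2 = F0 92 80 A1.
Offset 7: leading byte 0xE3 = 11100011 → 3-byte char #3 = E3 A5 86.
Offset 10: leading byte 0xD2 = 11010010 → 2-byte char #4 = D2 A5.
Offset 12: leading byte 0xD7 = 11010111 → 2-byte char #5 = D7 9E.
Offset 14: leading byte 0xEB = 11101011 → 3-byte char #6 = EB 9C AE.
Offset 17: leading byte 0xE4 = 11100100 → 3-byte char #7 = E4 B2 9F.
Offset 20: leading byte 0xF0 = 11110000 → 4-byte char #8 = F0 9F 97 A4.
Leading byte 0xF0 = 11110000 matches 11110xxx → 4-byte sequence.
Byte 1: 0xF0 = 11110000, payload 000 (3 bits).
Byte 2: 0x9F = 10011111 (10xxxxxx ✓), payload 011111.
Byte 3: 0x97 = 10010111 (10xxxxxx ✓), payload 010111.
Byte 4: 0xA4 = 10100100 (10xxxxxx ✓), payload 100100.
Concatenate: 000011111010111100100 = 0x1F5E4 (21 bits → U+1F5E4).

U+1F5E4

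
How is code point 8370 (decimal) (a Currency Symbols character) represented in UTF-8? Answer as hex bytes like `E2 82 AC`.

E2 82 B2

U+20B2 = 0x20B2 = 8370 decimal. In range U+0800–U+FFFF → 3-byte form: 1110xxxx 10xxxxxx 10xxxxxx.
Binary (16 bits): 0010000010110010.
Split 4+6+6: 0010 | 000010 | 110010.
Byte 1: 11100010 = 0xE2.
Byte 2: 10000010 = 0x82.
Byte 3: 10110010 = 0xB2.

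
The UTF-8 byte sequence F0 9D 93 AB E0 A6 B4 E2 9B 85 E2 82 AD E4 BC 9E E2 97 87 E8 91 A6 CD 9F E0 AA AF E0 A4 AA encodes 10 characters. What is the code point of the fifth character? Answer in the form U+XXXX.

U+4F1E

Offset 0: leading byte 0xF0 = 11110000 → 4-byte char #1 = F0 9D 93 AB.
Offset 4: leading byte 0xE0 = 11100000 → 3-byte char #2 = E0 A6 B4.
Offset 7: leading byte 0xE2 = 11100010 → 3-byte char #3 = E2 9B 85.
Offset 10: leading byte 0xE2 = 11100010 → 3-byte char #4 = E2 82 AD.
Offset 13: leading byte 0xE4 = 11100100 → 3-byte char #5 = E4 BC 9E.
Leading byte 0xE4 = 11100100 matches 1110xxxx → 3-byte sequence.
Byte 1: 0xE4 = 11100100, payload 0100 (4 bits).
Byte 2: 0xBC = 10111100 (10xxxxxx ✓), payload 111100.
Byte 3: 0x9E = 10011110 (10xxxxxx ✓), payload 011110.
Concatenate: 0100111100011110 = 0x4F1E (16 bits → U+4F1E).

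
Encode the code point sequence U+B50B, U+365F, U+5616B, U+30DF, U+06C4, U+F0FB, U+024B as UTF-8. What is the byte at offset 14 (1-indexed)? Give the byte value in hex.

0xDB

1-indexed offset 14 is 0-indexed offset 13.
U+B50B → 3-byte form EB 94 8B at offsets 0–2.
U+365F → 3-byte form E3 99 9F at offsets 3–5.
U+5616B → 4-byte form F1 96 85 AB at offsets 6–9.
U+30DF → 3-byte form E3 83 9F at offsets 10–12.
U+06C4 → 2-byte form DB 84 at offsets 13–14.
Offset 13 falls in char 5's range; it's byte 1 of DB 84 = 0xDB.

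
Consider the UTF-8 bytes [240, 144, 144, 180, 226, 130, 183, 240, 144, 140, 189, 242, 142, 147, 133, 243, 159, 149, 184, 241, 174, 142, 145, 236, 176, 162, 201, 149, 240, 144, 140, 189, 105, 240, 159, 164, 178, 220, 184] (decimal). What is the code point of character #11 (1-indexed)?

Offset 0: leading byte 0xF0 = 11110000 → 4-byte char #1 = F0 90 90 B4.
Offset 4: leading byte 0xE2 = 11100010 → 3-byte char #2 = E2 82 B7.
Offset 7: leading byte 0xF0 = 11110000 → 4-byte char #3 = F0 90 8C BD.
Offset 11: leading byte 0xF2 = 11110010 → 4-byte char #4 = F2 8E 93 85.
Offset 15: leading byte 0xF3 = 11110011 → 4-byte char #5 = F3 9F 95 B8.
Offset 19: leading byte 0xF1 = 11110001 → 4-byte char #6 = F1 AE 8E 91.
Offset 23: leading byte 0xEC = 11101100 → 3-byte char #7 = EC B0 A2.
Offset 26: leading byte 0xC9 = 11001001 → 2-byte char #8 = C9 95.
Offset 28: leading byte 0xF0 = 11110000 → 4-byte char #9 = F0 90 8C BD.
Offset 32: leading byte 0x69 = 01101001 → 1-byte char #10 = 69.
Offset 33: leading byte 0xF0 = 11110000 → 4-byte char #11 = F0 9F A4 B2.
Leading byte 0xF0 = 11110000 matches 11110xxx → 4-byte sequence.
Byte 1: 0xF0 = 11110000, payload 000 (3 bits).
Byte 2: 0x9F = 10011111 (10xxxxxx ✓), payload 011111.
Byte 3: 0xA4 = 10100100 (10xxxxxx ✓), payload 100100.
Byte 4: 0xB2 = 10110010 (10xxxxxx ✓), payload 110010.
Concatenate: 000011111100100110010 = 0x1F932 (21 bits → U+1F932).

U+1F932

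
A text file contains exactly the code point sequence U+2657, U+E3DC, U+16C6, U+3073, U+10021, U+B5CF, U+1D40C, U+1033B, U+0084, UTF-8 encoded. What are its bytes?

E2 99 97 EE 8F 9C E1 9B 86 E3 81 B3 F0 90 80 A1 EB 97 8F F0 9D 90 8C F0 90 8C BB C2 84

U+2657: 3-byte form → E2 99 97.
U+E3DC: 3-byte form → EE 8F 9C.
U+16C6: 3-byte form → E1 9B 86.
U+3073: 3-byte form → E3 81 B3.
U+10021: 4-byte form → F0 90 80 A1.
U+B5CF: 3-byte form → EB 97 8F.
U+1D40C: 4-byte form → F0 9D 90 8C.
U+1033B: 4-byte form → F0 90 8C BB.
U+0084: 2-byte form → C2 84.
Concatenated (29 bytes): E2 99 97 EE 8F 9C E1 9B 86 E3 81 B3 F0 90 80 A1 EB 97 8F F0 9D 90 8C F0 90 8C BB C2 84.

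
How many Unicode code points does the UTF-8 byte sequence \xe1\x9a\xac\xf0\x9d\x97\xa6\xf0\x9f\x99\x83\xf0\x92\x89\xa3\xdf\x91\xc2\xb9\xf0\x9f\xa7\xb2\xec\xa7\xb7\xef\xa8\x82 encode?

Byte at offset 0: 0xE1 = 11100001 → 3-byte char (#1). Advance 3.
Byte at offset 3: 0xF0 = 11110000 → 4-byte char (#2). Advance 4.
Byte at offset 7: 0xF0 = 11110000 → 4-byte char (#3). Advance 4.
Byte at offset 11: 0xF0 = 11110000 → 4-byte char (#4). Advance 4.
Byte at offset 15: 0xDF = 11011111 → 2-byte char (#5). Advance 2.
Byte at offset 17: 0xC2 = 11000010 → 2-byte char (#6). Advance 2.
Byte at offset 19: 0xF0 = 11110000 → 4-byte char (#7). Advance 4.
Byte at offset 23: 0xEC = 11101100 → 3-byte char (#8). Advance 3.
Byte at offset 26: 0xEF = 11101111 → 3-byte char (#9). Advance 3.
Reached end at offset 29 after 9 code points.

9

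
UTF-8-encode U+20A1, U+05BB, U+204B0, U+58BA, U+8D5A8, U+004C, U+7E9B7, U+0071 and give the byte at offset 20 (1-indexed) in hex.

0xA6

1-indexed offset 20 is 0-indexed offset 19.
U+20A1 → 3-byte form E2 82 A1 at offsets 0–2.
U+05BB → 2-byte form D6 BB at offsets 3–4.
U+204B0 → 4-byte form F0 A0 92 B0 at offsets 5–8.
U+58BA → 3-byte form E5 A2 BA at offsets 9–11.
U+8D5A8 → 4-byte form F2 8D 96 A8 at offsets 12–15.
U+004C → 1-byte form 4C at offsets 16–16.
U+7E9B7 → 4-byte form F1 BE A6 B7 at offsets 17–20.
Offset 19 falls in char 7's range; it's byte 3 of F1 BE A6 B7 = 0xA6.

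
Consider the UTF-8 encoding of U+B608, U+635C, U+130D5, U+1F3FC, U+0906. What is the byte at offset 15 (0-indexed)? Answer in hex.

0xA4

U+B608 → 3-byte form EB 98 88 at offsets 0–2.
U+635C → 3-byte form E6 8D 9C at offsets 3–5.
U+130D5 → 4-byte form F0 93 83 95 at offsets 6–9.
U+1F3FC → 4-byte form F0 9F 8F BC at offsets 10–13.
U+0906 → 3-byte form E0 A4 86 at offsets 14–16.
Offset 15 falls in char 5's range; it's byte 2 of E0 A4 86 = 0xA4.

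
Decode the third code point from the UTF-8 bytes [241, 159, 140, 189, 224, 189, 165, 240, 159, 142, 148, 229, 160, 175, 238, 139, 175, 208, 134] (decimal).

U+1F394

Offset 0: leading byte 0xF1 = 11110001 → 4-byte char #1 = F1 9F 8C BD.
Offset 4: leading byte 0xE0 = 11100000 → 3-byte char #2 = E0 BD A5.
Offset 7: leading byte 0xF0 = 11110000 → 4-byte char #3 = F0 9F 8E 94.
Leading byte 0xF0 = 11110000 matches 11110xxx → 4-byte sequence.
Byte 1: 0xF0 = 11110000, payload 000 (3 bits).
Byte 2: 0x9F = 10011111 (10xxxxxx ✓), payload 011111.
Byte 3: 0x8E = 10001110 (10xxxxxx ✓), payload 001110.
Byte 4: 0x94 = 10010100 (10xxxxxx ✓), payload 010100.
Concatenate: 000011111001110010100 = 0x1F394 (21 bits → U+1F394).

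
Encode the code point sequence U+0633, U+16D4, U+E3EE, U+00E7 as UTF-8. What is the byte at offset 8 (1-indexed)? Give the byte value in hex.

0xAE

1-indexed offset 8 is 0-indexed offset 7.
U+0633 → 2-byte form D8 B3 at offsets 0–1.
U+16D4 → 3-byte form E1 9B 94 at offsets 2–4.
U+E3EE → 3-byte form EE 8F AE at offsets 5–7.
Offset 7 falls in char 3's range; it's byte 3 of EE 8F AE = 0xAE.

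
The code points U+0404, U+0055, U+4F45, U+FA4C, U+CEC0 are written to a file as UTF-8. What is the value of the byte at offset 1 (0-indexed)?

U+0404 → 2-byte form D0 84 at offsets 0–1.
Offset 1 falls in char 1's range; it's byte 2 of D0 84 = 0x84.

0x84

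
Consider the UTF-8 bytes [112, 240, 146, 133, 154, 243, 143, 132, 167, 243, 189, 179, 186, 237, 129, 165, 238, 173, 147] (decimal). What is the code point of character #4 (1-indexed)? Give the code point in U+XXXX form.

U+FDCFA

Offset 0: leading byte 0x70 = 01110000 → 1-byte char #1 = 70.
Offset 1: leading byte 0xF0 = 11110000 → 4-byte char #2 = F0 92 85 9A.
Offset 5: leading byte 0xF3 = 11110011 → 4-byte char #3 = F3 8F 84 A7.
Offset 9: leading byte 0xF3 = 11110011 → 4-byte char #4 = F3 BD B3 BA.
Leading byte 0xF3 = 11110011 matches 11110xxx → 4-byte sequence.
Byte 1: 0xF3 = 11110011, payload 011 (3 bits).
Byte 2: 0xBD = 10111101 (10xxxxxx ✓), payload 111101.
Byte 3: 0xB3 = 10110011 (10xxxxxx ✓), payload 110011.
Byte 4: 0xBA = 10111010 (10xxxxxx ✓), payload 111010.
Concatenate: 011111101110011111010 = 0xFDCFA (21 bits → U+FDCFA).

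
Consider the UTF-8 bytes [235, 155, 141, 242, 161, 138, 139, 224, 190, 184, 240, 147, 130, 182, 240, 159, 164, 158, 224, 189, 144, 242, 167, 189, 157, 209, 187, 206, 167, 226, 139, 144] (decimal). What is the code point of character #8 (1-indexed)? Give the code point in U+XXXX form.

Offset 0: leading byte 0xEB = 11101011 → 3-byte char #1 = EB 9B 8D.
Offset 3: leading byte 0xF2 = 11110010 → 4-byte char #2 = F2 A1 8A 8B.
Offset 7: leading byte 0xE0 = 11100000 → 3-byte char #3 = E0 BE B8.
Offset 10: leading byte 0xF0 = 11110000 → 4-byte char #4 = F0 93 82 B6.
Offset 14: leading byte 0xF0 = 11110000 → 4-byte char #5 = F0 9F A4 9E.
Offset 18: leading byte 0xE0 = 11100000 → 3-byte char #6 = E0 BD 90.
Offset 21: leading byte 0xF2 = 11110010 → 4-byte char #7 = F2 A7 BD 9D.
Offset 25: leading byte 0xD1 = 11010001 → 2-byte char #8 = D1 BB.
Leading byte 0xD1 = 11010001 matches 110xxxxx → 2-byte sequence.
Byte 1: 0xD1 = 11010001, payload 10001 (5 bits).
Byte 2: 0xBB = 10111011 (10xxxxxx ✓), payload 111011.
Concatenate: 10001111011 = 0x47B (11 bits → U+047B).

U+047B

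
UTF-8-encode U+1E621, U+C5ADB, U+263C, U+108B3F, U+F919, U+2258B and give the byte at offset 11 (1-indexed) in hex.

1-indexed offset 11 is 0-indexed offset 10.
U+1E621 → 4-byte form F0 9E 98 A1 at offsets 0–3.
U+C5ADB → 4-byte form F3 85 AB 9B at offsets 4–7.
U+263C → 3-byte form E2 98 BC at offsets 8–10.
Offset 10 falls in char 3's range; it's byte 3 of E2 98 BC = 0xBC.

0xBC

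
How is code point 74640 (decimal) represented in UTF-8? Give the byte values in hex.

F0 92 8E 90

U+12390 = 0x12390 = 74640 decimal. In range U+10000–U+10FFFF → 4-byte form: 11110xxx 10xxxxxx 10xxxxxx 10xxxxxx.
Binary (21 bits): 000010010001110010000.
Split 3+6+6+6: 000 | 010010 | 001110 | 010000.
Byte 1: 11110000 = 0xF0.
Byte 2: 10010010 = 0x92.
Byte 3: 10001110 = 0x8E.
Byte 4: 10010000 = 0x90.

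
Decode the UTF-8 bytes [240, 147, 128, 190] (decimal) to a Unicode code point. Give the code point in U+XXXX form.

U+1303E

Leading byte 0xF0 = 11110000 matches 11110xxx → 4-byte sequence.
Byte 1: 0xF0 = 11110000, payload 000 (3 bits).
Byte 2: 0x93 = 10010011 (10xxxxxx ✓), payload 010011.
Byte 3: 0x80 = 10000000 (10xxxxxx ✓), payload 000000.
Byte 4: 0xBE = 10111110 (10xxxxxx ✓), payload 111110.
Concatenate: 000010011000000111110 = 0x1303E (21 bits → U+1303E).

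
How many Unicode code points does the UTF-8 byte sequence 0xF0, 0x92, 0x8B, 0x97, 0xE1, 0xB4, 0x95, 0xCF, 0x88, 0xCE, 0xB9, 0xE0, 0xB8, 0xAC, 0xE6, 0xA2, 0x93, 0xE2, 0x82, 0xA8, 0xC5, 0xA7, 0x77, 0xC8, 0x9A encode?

10

Byte at offset 0: 0xF0 = 11110000 → 4-byte char (#1). Advance 4.
Byte at offset 4: 0xE1 = 11100001 → 3-byte char (#2). Advance 3.
Byte at offset 7: 0xCF = 11001111 → 2-byte char (#3). Advance 2.
Byte at offset 9: 0xCE = 11001110 → 2-byte char (#4). Advance 2.
Byte at offset 11: 0xE0 = 11100000 → 3-byte char (#5). Advance 3.
Byte at offset 14: 0xE6 = 11100110 → 3-byte char (#6). Advance 3.
Byte at offset 17: 0xE2 = 11100010 → 3-byte char (#7). Advance 3.
Byte at offset 20: 0xC5 = 11000101 → 2-byte char (#8). Advance 2.
Byte at offset 22: 0x77 = 01110111 → 1-byte char (#9). Advance 1.
Byte at offset 23: 0xC8 = 11001000 → 2-byte char (#10). Advance 2.
Reached end at offset 25 after 10 code points.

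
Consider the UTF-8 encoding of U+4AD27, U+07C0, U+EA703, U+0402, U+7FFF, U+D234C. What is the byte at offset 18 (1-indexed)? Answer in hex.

0x8D

1-indexed offset 18 is 0-indexed offset 17.
U+4AD27 → 4-byte form F1 8A B4 A7 at offsets 0–3.
U+07C0 → 2-byte form DF 80 at offsets 4–5.
U+EA703 → 4-byte form F3 AA 9C 83 at offsets 6–9.
U+0402 → 2-byte form D0 82 at offsets 10–11.
U+7FFF → 3-byte form E7 BF BF at offsets 12–14.
U+D234C → 4-byte form F3 92 8D 8C at offsets 15–18.
Offset 17 falls in char 6's range; it's byte 3 of F3 92 8D 8C = 0x8D.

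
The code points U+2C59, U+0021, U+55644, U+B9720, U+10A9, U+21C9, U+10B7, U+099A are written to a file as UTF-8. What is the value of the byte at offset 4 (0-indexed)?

U+2C59 → 3-byte form E2 B1 99 at offsets 0–2.
U+0021 → 1-byte form 21 at offsets 3–3.
U+55644 → 4-byte form F1 95 99 84 at offsets 4–7.
Offset 4 falls in char 3's range; it's byte 1 of F1 95 99 84 = 0xF1.

0xF1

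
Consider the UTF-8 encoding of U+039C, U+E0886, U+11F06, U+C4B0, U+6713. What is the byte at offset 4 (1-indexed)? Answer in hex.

1-indexed offset 4 is 0-indexed offset 3.
U+039C → 2-byte form CE 9C at offsets 0–1.
U+E0886 → 4-byte form F3 A0 A2 86 at offsets 2–5.
Offset 3 falls in char 2's range; it's byte 2 of F3 A0 A2 86 = 0xA0.

0xA0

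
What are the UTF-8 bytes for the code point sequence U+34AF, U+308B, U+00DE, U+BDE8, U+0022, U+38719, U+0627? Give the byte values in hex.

U+34AF: 3-byte form → E3 92 AF.
U+308B: 3-byte form → E3 82 8B.
U+00DE: 2-byte form → C3 9E.
U+BDE8: 3-byte form → EB B7 A8.
U+0022: 1-byte form → 22.
U+38719: 4-byte form → F0 B8 9C 99.
U+0627: 2-byte form → D8 A7.
Concatenated (18 bytes): E3 92 AF E3 82 8B C3 9E EB B7 A8 22 F0 B8 9C 99 D8 A7.

E3 92 AF E3 82 8B C3 9E EB B7 A8 22 F0 B8 9C 99 D8 A7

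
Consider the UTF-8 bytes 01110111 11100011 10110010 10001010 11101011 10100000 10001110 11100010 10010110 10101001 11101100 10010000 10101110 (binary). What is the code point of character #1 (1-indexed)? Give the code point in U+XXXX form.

Offset 0: leading byte 0x77 = 01110111 → 1-byte char #1 = 77.
Leading byte 0x77 = 01110111 matches 0xxxxxxx → 1-byte sequence.
Byte 1: 0x77 = 01110111, payload 1110111 (7 bits).
Concatenate: 1110111 = 0x77 (7 bits → U+0077).

U+0077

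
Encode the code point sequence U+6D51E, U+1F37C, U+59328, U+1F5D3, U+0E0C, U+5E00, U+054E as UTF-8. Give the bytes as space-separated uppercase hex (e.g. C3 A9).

F1 AD 94 9E F0 9F 8D BC F1 99 8C A8 F0 9F 97 93 E0 B8 8C E5 B8 80 D5 8E

U+6D51E: 4-byte form → F1 AD 94 9E.
U+1F37C: 4-byte form → F0 9F 8D BC.
U+59328: 4-byte form → F1 99 8C A8.
U+1F5D3: 4-byte form → F0 9F 97 93.
U+0E0C: 3-byte form → E0 B8 8C.
U+5E00: 3-byte form → E5 B8 80.
U+054E: 2-byte form → D5 8E.
Concatenated (24 bytes): F1 AD 94 9E F0 9F 8D BC F1 99 8C A8 F0 9F 97 93 E0 B8 8C E5 B8 80 D5 8E.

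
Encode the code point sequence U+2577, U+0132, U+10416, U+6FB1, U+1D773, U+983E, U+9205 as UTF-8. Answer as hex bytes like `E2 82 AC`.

U+2577: 3-byte form → E2 95 B7.
U+0132: 2-byte form → C4 B2.
U+10416: 4-byte form → F0 90 90 96.
U+6FB1: 3-byte form → E6 BE B1.
U+1D773: 4-byte form → F0 9D 9D B3.
U+983E: 3-byte form → E9 A0 BE.
U+9205: 3-byte form → E9 88 85.
Concatenated (22 bytes): E2 95 B7 C4 B2 F0 90 90 96 E6 BE B1 F0 9D 9D B3 E9 A0 BE E9 88 85.

E2 95 B7 C4 B2 F0 90 90 96 E6 BE B1 F0 9D 9D B3 E9 A0 BE E9 88 85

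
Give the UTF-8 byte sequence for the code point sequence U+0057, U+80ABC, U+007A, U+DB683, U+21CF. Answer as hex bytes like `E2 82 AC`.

U+0057: 1-byte form → 57.
U+80ABC: 4-byte form → F2 80 AA BC.
U+007A: 1-byte form → 7A.
U+DB683: 4-byte form → F3 9B 9A 83.
U+21CF: 3-byte form → E2 87 8F.
Concatenated (13 bytes): 57 F2 80 AA BC 7A F3 9B 9A 83 E2 87 8F.

57 F2 80 AA BC 7A F3 9B 9A 83 E2 87 8F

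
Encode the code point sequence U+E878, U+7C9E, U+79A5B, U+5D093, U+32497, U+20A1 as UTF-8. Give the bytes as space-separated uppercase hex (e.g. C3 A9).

EE A1 B8 E7 B2 9E F1 B9 A9 9B F1 9D 82 93 F0 B2 92 97 E2 82 A1

U+E878: 3-byte form → EE A1 B8.
U+7C9E: 3-byte form → E7 B2 9E.
U+79A5B: 4-byte form → F1 B9 A9 9B.
U+5D093: 4-byte form → F1 9D 82 93.
U+32497: 4-byte form → F0 B2 92 97.
U+20A1: 3-byte form → E2 82 A1.
Concatenated (21 bytes): EE A1 B8 E7 B2 9E F1 B9 A9 9B F1 9D 82 93 F0 B2 92 97 E2 82 A1.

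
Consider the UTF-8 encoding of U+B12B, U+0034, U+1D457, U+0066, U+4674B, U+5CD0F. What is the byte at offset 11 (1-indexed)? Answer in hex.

1-indexed offset 11 is 0-indexed offset 10.
U+B12B → 3-byte form EB 84 AB at offsets 0–2.
U+0034 → 1-byte form 34 at offsets 3–3.
U+1D457 → 4-byte form F0 9D 91 97 at offsets 4–7.
U+0066 → 1-byte form 66 at offsets 8–8.
U+4674B → 4-byte form F1 86 9D 8B at offsets 9–12.
Offset 10 falls in char 5's range; it's byte 2 of F1 86 9D 8B = 0x86.

0x86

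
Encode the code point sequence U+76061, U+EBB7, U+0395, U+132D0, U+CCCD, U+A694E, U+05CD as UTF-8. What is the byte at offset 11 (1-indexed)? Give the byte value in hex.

0x93

1-indexed offset 11 is 0-indexed offset 10.
U+76061 → 4-byte form F1 B6 81 A1 at offsets 0–3.
U+EBB7 → 3-byte form EE AE B7 at offsets 4–6.
U+0395 → 2-byte form CE 95 at offsets 7–8.
U+132D0 → 4-byte form F0 93 8B 90 at offsets 9–12.
Offset 10 falls in char 4's range; it's byte 2 of F0 93 8B 90 = 0x93.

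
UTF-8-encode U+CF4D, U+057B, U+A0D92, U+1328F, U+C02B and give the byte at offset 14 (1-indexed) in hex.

1-indexed offset 14 is 0-indexed offset 13.
U+CF4D → 3-byte form EC BD 8D at offsets 0–2.
U+057B → 2-byte form D5 BB at offsets 3–4.
U+A0D92 → 4-byte form F2 A0 B6 92 at offsets 5–8.
U+1328F → 4-byte form F0 93 8A 8F at offsets 9–12.
U+C02B → 3-byte form EC 80 AB at offsets 13–15.
Offset 13 falls in char 5's range; it's byte 1 of EC 80 AB = 0xEC.

0xEC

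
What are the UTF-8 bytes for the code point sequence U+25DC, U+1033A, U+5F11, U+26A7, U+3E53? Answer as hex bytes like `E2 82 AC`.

U+25DC: 3-byte form → E2 97 9C.
U+1033A: 4-byte form → F0 90 8C BA.
U+5F11: 3-byte form → E5 BC 91.
U+26A7: 3-byte form → E2 9A A7.
U+3E53: 3-byte form → E3 B9 93.
Concatenated (16 bytes): E2 97 9C F0 90 8C BA E5 BC 91 E2 9A A7 E3 B9 93.

E2 97 9C F0 90 8C BA E5 BC 91 E2 9A A7 E3 B9 93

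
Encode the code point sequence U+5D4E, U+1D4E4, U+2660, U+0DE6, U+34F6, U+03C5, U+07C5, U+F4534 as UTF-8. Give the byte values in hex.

U+5D4E: 3-byte form → E5 B5 8E.
U+1D4E4: 4-byte form → F0 9D 93 A4.
U+2660: 3-byte form → E2 99 A0.
U+0DE6: 3-byte form → E0 B7 A6.
U+34F6: 3-byte form → E3 93 B6.
U+03C5: 2-byte form → CF 85.
U+07C5: 2-byte form → DF 85.
U+F4534: 4-byte form → F3 B4 94 B4.
Concatenated (24 bytes): E5 B5 8E F0 9D 93 A4 E2 99 A0 E0 B7 A6 E3 93 B6 CF 85 DF 85 F3 B4 94 B4.

E5 B5 8E F0 9D 93 A4 E2 99 A0 E0 B7 A6 E3 93 B6 CF 85 DF 85 F3 B4 94 B4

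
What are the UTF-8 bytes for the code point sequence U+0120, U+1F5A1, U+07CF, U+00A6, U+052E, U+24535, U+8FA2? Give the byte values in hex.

C4 A0 F0 9F 96 A1 DF 8F C2 A6 D4 AE F0 A4 94 B5 E8 BE A2

U+0120: 2-byte form → C4 A0.
U+1F5A1: 4-byte form → F0 9F 96 A1.
U+07CF: 2-byte form → DF 8F.
U+00A6: 2-byte form → C2 A6.
U+052E: 2-byte form → D4 AE.
U+24535: 4-byte form → F0 A4 94 B5.
U+8FA2: 3-byte form → E8 BE A2.
Concatenated (19 bytes): C4 A0 F0 9F 96 A1 DF 8F C2 A6 D4 AE F0 A4 94 B5 E8 BE A2.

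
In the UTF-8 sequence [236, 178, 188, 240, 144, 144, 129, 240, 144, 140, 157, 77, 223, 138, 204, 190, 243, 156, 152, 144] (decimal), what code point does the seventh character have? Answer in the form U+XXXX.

U+DC610

Offset 0: leading byte 0xEC = 11101100 → 3-byte char #1 = EC B2 BC.
Offset 3: leading byte 0xF0 = 11110000 → 4-byte char #2 = F0 90 90 81.
Offset 7: leading byte 0xF0 = 11110000 → 4-byte char #3 = F0 90 8C 9D.
Offset 11: leading byte 0x4D = 01001101 → 1-byte char #4 = 4D.
Offset 12: leading byte 0xDF = 11011111 → 2-byte char #5 = DF 8A.
Offset 14: leading byte 0xCC = 11001100 → 2-byte char #6 = CC BE.
Offset 16: leading byte 0xF3 = 11110011 → 4-byte char #7 = F3 9C 98 90.
Leading byte 0xF3 = 11110011 matches 11110xxx → 4-byte sequence.
Byte 1: 0xF3 = 11110011, payload 011 (3 bits).
Byte 2: 0x9C = 10011100 (10xxxxxx ✓), payload 011100.
Byte 3: 0x98 = 10011000 (10xxxxxx ✓), payload 011000.
Byte 4: 0x90 = 10010000 (10xxxxxx ✓), payload 010000.
Concatenate: 011011100011000010000 = 0xDC610 (21 bits → U+DC610).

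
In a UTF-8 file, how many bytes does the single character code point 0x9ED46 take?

4

U+9ED46 = 0x9ED46. UTF-8 uses 1 byte below 0x80, 2 below 0x800, 3 below 0x10000, 4 up to 0x10FFFF. 0x9ED46 is in U+10000–U+10FFFF → 4 bytes.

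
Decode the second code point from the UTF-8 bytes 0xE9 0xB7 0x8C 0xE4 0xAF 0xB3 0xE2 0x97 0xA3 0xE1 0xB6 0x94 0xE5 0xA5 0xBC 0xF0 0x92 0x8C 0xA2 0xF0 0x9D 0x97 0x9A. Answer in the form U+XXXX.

U+4BF3

Offset 0: leading byte 0xE9 = 11101001 → 3-byte char #1 = E9 B7 8C.
Offset 3: leading byte 0xE4 = 11100100 → 3-byte char #2 = E4 AF B3.
Leading byte 0xE4 = 11100100 matches 1110xxxx → 3-byte sequence.
Byte 1: 0xE4 = 11100100, payload 0100 (4 bits).
Byte 2: 0xAF = 10101111 (10xxxxxx ✓), payload 101111.
Byte 3: 0xB3 = 10110011 (10xxxxxx ✓), payload 110011.
Concatenate: 0100101111110011 = 0x4BF3 (16 bits → U+4BF3).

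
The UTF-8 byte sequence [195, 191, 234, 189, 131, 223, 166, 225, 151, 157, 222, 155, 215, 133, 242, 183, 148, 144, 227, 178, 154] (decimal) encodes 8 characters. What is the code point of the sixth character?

Offset 0: leading byte 0xC3 = 11000011 → 2-byte char #1 = C3 BF.
Offset 2: leading byte 0xEA = 11101010 → 3-byte char #2 = EA BD 83.
Offset 5: leading byte 0xDF = 11011111 → 2-byte char #3 = DF A6.
Offset 7: leading byte 0xE1 = 11100001 → 3-byte char #4 = E1 97 9D.
Offset 10: leading byte 0xDE = 11011110 → 2-byte char #5 = DE 9B.
Offset 12: leading byte 0xD7 = 11010111 → 2-byte char #6 = D7 85.
Leading byte 0xD7 = 11010111 matches 110xxxxx → 2-byte sequence.
Byte 1: 0xD7 = 11010111, payload 10111 (5 bits).
Byte 2: 0x85 = 10000101 (10xxxxxx ✓), payload 000101.
Concatenate: 10111000101 = 0x5C5 (11 bits → U+05C5).

U+05C5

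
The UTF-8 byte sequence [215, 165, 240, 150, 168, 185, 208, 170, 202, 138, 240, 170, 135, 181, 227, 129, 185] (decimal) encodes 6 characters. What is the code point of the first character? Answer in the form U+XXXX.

U+05E5

Offset 0: leading byte 0xD7 = 11010111 → 2-byte char #1 = D7 A5.
Leading byte 0xD7 = 11010111 matches 110xxxxx → 2-byte sequence.
Byte 1: 0xD7 = 11010111, payload 10111 (5 bits).
Byte 2: 0xA5 = 10100101 (10xxxxxx ✓), payload 100101.
Concatenate: 10111100101 = 0x5E5 (11 bits → U+05E5).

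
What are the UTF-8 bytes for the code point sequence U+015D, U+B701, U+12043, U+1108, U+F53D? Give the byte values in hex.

C5 9D EB 9C 81 F0 92 81 83 E1 84 88 EF 94 BD

U+015D: 2-byte form → C5 9D.
U+B701: 3-byte form → EB 9C 81.
U+12043: 4-byte form → F0 92 81 83.
U+1108: 3-byte form → E1 84 88.
U+F53D: 3-byte form → EF 94 BD.
Concatenated (15 bytes): C5 9D EB 9C 81 F0 92 81 83 E1 84 88 EF 94 BD.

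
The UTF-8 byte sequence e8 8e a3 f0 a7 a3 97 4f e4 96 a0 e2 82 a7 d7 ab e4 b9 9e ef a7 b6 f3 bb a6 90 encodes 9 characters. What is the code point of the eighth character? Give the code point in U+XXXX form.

Offset 0: leading byte 0xE8 = 11101000 → 3-byte char #1 = E8 8E A3.
Offset 3: leading byte 0xF0 = 11110000 → 4-byte char #2 = F0 A7 A3 97.
Offset 7: leading byte 0x4F = 01001111 → 1-byte char #3 = 4F.
Offset 8: leading byte 0xE4 = 11100100 → 3-byte char #4 = E4 96 A0.
Offset 11: leading byte 0xE2 = 11100010 → 3-byte char #5 = E2 82 A7.
Offset 14: leading byte 0xD7 = 11010111 → 2-byte char #6 = D7 AB.
Offset 16: leading byte 0xE4 = 11100100 → 3-byte char #7 = E4 B9 9E.
Offset 19: leading byte 0xEF = 11101111 → 3-byte char #8 = EF A7 B6.
Leading byte 0xEF = 11101111 matches 1110xxxx → 3-byte sequence.
Byte 1: 0xEF = 11101111, payload 1111 (4 bits).
Byte 2: 0xA7 = 10100111 (10xxxxxx ✓), payload 100111.
Byte 3: 0xB6 = 10110110 (10xxxxxx ✓), payload 110110.
Concatenate: 1111100111110110 = 0xF9F6 (16 bits → U+F9F6).

U+F9F6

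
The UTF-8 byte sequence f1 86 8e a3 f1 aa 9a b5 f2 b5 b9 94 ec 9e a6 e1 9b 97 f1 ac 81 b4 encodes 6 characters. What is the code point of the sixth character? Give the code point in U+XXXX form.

Offset 0: leading byte 0xF1 = 11110001 → 4-byte char #1 = F1 86 8E A3.
Offset 4: leading byte 0xF1 = 11110001 → 4-byte char #2 = F1 AA 9A B5.
Offset 8: leading byte 0xF2 = 11110010 → 4-byte char #3 = F2 B5 B9 94.
Offset 12: leading byte 0xEC = 11101100 → 3-byte char #4 = EC 9E A6.
Offset 15: leading byte 0xE1 = 11100001 → 3-byte char #5 = E1 9B 97.
Offset 18: leading byte 0xF1 = 11110001 → 4-byte char #6 = F1 AC 81 B4.
Leading byte 0xF1 = 11110001 matches 11110xxx → 4-byte sequence.
Byte 1: 0xF1 = 11110001, payload 001 (3 bits).
Byte 2: 0xAC = 10101100 (10xxxxxx ✓), payload 101100.
Byte 3: 0x81 = 10000001 (10xxxxxx ✓), payload 000001.
Byte 4: 0xB4 = 10110100 (10xxxxxx ✓), payload 110100.
Concatenate: 001101100000001110100 = 0x6C074 (21 bits → U+6C074).

U+6C074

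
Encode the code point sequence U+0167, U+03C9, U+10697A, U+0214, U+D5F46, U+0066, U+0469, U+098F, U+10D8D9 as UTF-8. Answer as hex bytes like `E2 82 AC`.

C5 A7 CF 89 F4 86 A5 BA C8 94 F3 95 BD 86 66 D1 A9 E0 A6 8F F4 8D A3 99

U+0167: 2-byte form → C5 A7.
U+03C9: 2-byte form → CF 89.
U+10697A: 4-byte form → F4 86 A5 BA.
U+0214: 2-byte form → C8 94.
U+D5F46: 4-byte form → F3 95 BD 86.
U+0066: 1-byte form → 66.
U+0469: 2-byte form → D1 A9.
U+098F: 3-byte form → E0 A6 8F.
U+10D8D9: 4-byte form → F4 8D A3 99.
Concatenated (24 bytes): C5 A7 CF 89 F4 86 A5 BA C8 94 F3 95 BD 86 66 D1 A9 E0 A6 8F F4 8D A3 99.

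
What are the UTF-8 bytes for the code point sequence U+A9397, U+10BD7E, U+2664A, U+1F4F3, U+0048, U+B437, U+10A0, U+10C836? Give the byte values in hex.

U+A9397: 4-byte form → F2 A9 8E 97.
U+10BD7E: 4-byte form → F4 8B B5 BE.
U+2664A: 4-byte form → F0 A6 99 8A.
U+1F4F3: 4-byte form → F0 9F 93 B3.
U+0048: 1-byte form → 48.
U+B437: 3-byte form → EB 90 B7.
U+10A0: 3-byte form → E1 82 A0.
U+10C836: 4-byte form → F4 8C A0 B6.
Concatenated (27 bytes): F2 A9 8E 97 F4 8B B5 BE F0 A6 99 8A F0 9F 93 B3 48 EB 90 B7 E1 82 A0 F4 8C A0 B6.

F2 A9 8E 97 F4 8B B5 BE F0 A6 99 8A F0 9F 93 B3 48 EB 90 B7 E1 82 A0 F4 8C A0 B6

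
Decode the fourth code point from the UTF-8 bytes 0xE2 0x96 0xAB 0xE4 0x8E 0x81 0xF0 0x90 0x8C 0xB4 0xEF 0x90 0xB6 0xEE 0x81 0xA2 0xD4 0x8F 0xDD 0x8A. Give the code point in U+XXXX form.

U+F436

Offset 0: leading byte 0xE2 = 11100010 → 3-byte char #1 = E2 96 AB.
Offset 3: leading byte 0xE4 = 11100100 → 3-byte char #2 = E4 8E 81.
Offset 6: leading byte 0xF0 = 11110000 → 4-byte char #3 = F0 90 8C B4.
Offset 10: leading byte 0xEF = 11101111 → 3-byte char #4 = EF 90 B6.
Leading byte 0xEF = 11101111 matches 1110xxxx → 3-byte sequence.
Byte 1: 0xEF = 11101111, payload 1111 (4 bits).
Byte 2: 0x90 = 10010000 (10xxxxxx ✓), payload 010000.
Byte 3: 0xB6 = 10110110 (10xxxxxx ✓), payload 110110.
Concatenate: 1111010000110110 = 0xF436 (16 bits → U+F436).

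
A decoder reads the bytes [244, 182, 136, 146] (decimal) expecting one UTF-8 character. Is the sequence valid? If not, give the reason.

Leading byte 0xF4 = 11110100 → 4-byte form.
Payload = 0x136212, which exceeds U+10FFFF, the maximum Unicode code point. (Leading bytes F5–FF, or F4 followed by ≥ 0x90, are invalid.)

invalid (encodes a value above U+10FFFF)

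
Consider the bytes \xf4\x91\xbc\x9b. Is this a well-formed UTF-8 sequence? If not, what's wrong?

invalid (encodes a value above U+10FFFF)

Leading byte 0xF4 = 11110100 → 4-byte form.
Payload = 0x111F1B, which exceeds U+10FFFF, the maximum Unicode code point. (Leading bytes F5–FF, or F4 followed by ≥ 0x90, are invalid.)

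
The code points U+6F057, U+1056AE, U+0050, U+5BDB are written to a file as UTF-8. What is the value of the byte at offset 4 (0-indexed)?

U+6F057 → 4-byte form F1 AF 81 97 at offsets 0–3.
U+1056AE → 4-byte form F4 85 9A AE at offsets 4–7.
Offset 4 falls in char 2's range; it's byte 1 of F4 85 9A AE = 0xF4.

0xF4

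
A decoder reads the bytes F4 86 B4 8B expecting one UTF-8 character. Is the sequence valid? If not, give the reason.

Leading byte 0xF4 = 11110100 → 4-byte form.
Continuation bytes 0x86=10000110, 0xB4=10110100, 0x8B=10001011 all match 10xxxxxx.
Decoded value 0x106D0B is ≥ 0x10000 (shortest form) and not a surrogate.

valid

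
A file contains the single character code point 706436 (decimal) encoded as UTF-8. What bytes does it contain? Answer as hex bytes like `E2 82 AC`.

U+AC784 = 0xAC784 = 706436 decimal. In range U+10000–U+10FFFF → 4-byte form: 11110xxx 10xxxxxx 10xxxxxx 10xxxxxx.
Binary (21 bits): 010101100011110000100.
Split 3+6+6+6: 010 | 101100 | 011110 | 000100.
Byte 1: 11110010 = 0xF2.
Byte 2: 10101100 = 0xAC.
Byte 3: 10011110 = 0x9E.
Byte 4: 10000100 = 0x84.

F2 AC 9E 84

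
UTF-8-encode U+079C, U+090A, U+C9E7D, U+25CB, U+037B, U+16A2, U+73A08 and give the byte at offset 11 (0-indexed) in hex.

U+079C → 2-byte form DE 9C at offsets 0–1.
U+090A → 3-byte form E0 A4 8A at offsets 2–4.
U+C9E7D → 4-byte form F3 89 B9 BD at offsets 5–8.
U+25CB → 3-byte form E2 97 8B at offsets 9–11.
Offset 11 falls in char 4's range; it's byte 3 of E2 97 8B = 0x8B.

0x8B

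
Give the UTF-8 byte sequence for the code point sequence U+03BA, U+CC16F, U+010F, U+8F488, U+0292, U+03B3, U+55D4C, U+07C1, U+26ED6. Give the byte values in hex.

U+03BA: 2-byte form → CE BA.
U+CC16F: 4-byte form → F3 8C 85 AF.
U+010F: 2-byte form → C4 8F.
U+8F488: 4-byte form → F2 8F 92 88.
U+0292: 2-byte form → CA 92.
U+03B3: 2-byte form → CE B3.
U+55D4C: 4-byte form → F1 95 B5 8C.
U+07C1: 2-byte form → DF 81.
U+26ED6: 4-byte form → F0 A6 BB 96.
Concatenated (26 bytes): CE BA F3 8C 85 AF C4 8F F2 8F 92 88 CA 92 CE B3 F1 95 B5 8C DF 81 F0 A6 BB 96.

CE BA F3 8C 85 AF C4 8F F2 8F 92 88 CA 92 CE B3 F1 95 B5 8C DF 81 F0 A6 BB 96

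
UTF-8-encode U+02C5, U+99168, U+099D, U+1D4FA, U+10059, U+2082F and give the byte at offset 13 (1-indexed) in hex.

1-indexed offset 13 is 0-indexed offset 12.
U+02C5 → 2-byte form CB 85 at offsets 0–1.
U+99168 → 4-byte form F2 99 85 A8 at offsets 2–5.
U+099D → 3-byte form E0 A6 9D at offsets 6–8.
U+1D4FA → 4-byte form F0 9D 93 BA at offsets 9–12.
Offset 12 falls in char 4's range; it's byte 4 of F0 9D 93 BA = 0xBA.

0xBA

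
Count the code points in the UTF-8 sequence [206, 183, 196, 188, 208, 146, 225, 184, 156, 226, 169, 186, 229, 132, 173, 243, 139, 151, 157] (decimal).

Byte at offset 0: 0xCE = 11001110 → 2-byte char (#1). Advance 2.
Byte at offset 2: 0xC4 = 11000100 → 2-byte char (#2). Advance 2.
Byte at offset 4: 0xD0 = 11010000 → 2-byte char (#3). Advance 2.
Byte at offset 6: 0xE1 = 11100001 → 3-byte char (#4). Advance 3.
Byte at offset 9: 0xE2 = 11100010 → 3-byte char (#5). Advance 3.
Byte at offset 12: 0xE5 = 11100101 → 3-byte char (#6). Advance 3.
Byte at offset 15: 0xF3 = 11110011 → 4-byte char (#7). Advance 4.
Reached end at offset 19 after 7 code points.

7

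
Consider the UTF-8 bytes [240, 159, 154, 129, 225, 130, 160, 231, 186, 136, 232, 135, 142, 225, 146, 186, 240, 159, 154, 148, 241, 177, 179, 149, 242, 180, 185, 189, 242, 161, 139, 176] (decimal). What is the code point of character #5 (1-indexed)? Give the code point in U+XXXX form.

U+14BA

Offset 0: leading byte 0xF0 = 11110000 → 4-byte char #1 = F0 9F 9A 81.
Offset 4: leading byte 0xE1 = 11100001 → 3-byte char #2 = E1 82 A0.
Offset 7: leading byte 0xE7 = 11100111 → 3-byte char #3 = E7 BA 88.
Offset 10: leading byte 0xE8 = 11101000 → 3-byte char #4 = E8 87 8E.
Offset 13: leading byte 0xE1 = 11100001 → 3-byte char #5 = E1 92 BA.
Leading byte 0xE1 = 11100001 matches 1110xxxx → 3-byte sequence.
Byte 1: 0xE1 = 11100001, payload 0001 (4 bits).
Byte 2: 0x92 = 10010010 (10xxxxxx ✓), payload 010010.
Byte 3: 0xBA = 10111010 (10xxxxxx ✓), payload 111010.
Concatenate: 0001010010111010 = 0x14BA (16 bits → U+14BA).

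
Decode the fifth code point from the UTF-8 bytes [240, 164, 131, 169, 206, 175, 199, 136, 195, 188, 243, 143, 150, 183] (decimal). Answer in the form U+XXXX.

Offset 0: leading byte 0xF0 = 11110000 → 4-byte char #1 = F0 A4 83 A9.
Offset 4: leading byte 0xCE = 11001110 → 2-byte char #2 = CE AF.
Offset 6: leading byte 0xC7 = 11000111 → 2-byte char #3 = C7 88.
Offset 8: leading byte 0xC3 = 11000011 → 2-byte char #4 = C3 BC.
Offset 10: leading byte 0xF3 = 11110011 → 4-byte char #5 = F3 8F 96 B7.
Leading byte 0xF3 = 11110011 matches 11110xxx → 4-byte sequence.
Byte 1: 0xF3 = 11110011, payload 011 (3 bits).
Byte 2: 0x8F = 10001111 (10xxxxxx ✓), payload 001111.
Byte 3: 0x96 = 10010110 (10xxxxxx ✓), payload 010110.
Byte 4: 0xB7 = 10110111 (10xxxxxx ✓), payload 110111.
Concatenate: 011001111010110110111 = 0xCF5B7 (21 bits → U+CF5B7).

U+CF5B7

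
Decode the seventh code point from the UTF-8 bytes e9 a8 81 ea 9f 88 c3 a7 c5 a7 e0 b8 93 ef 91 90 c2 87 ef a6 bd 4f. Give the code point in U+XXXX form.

U+0087

Offset 0: leading byte 0xE9 = 11101001 → 3-byte char #1 = E9 A8 81.
Offset 3: leading byte 0xEA = 11101010 → 3-byte char #2 = EA 9F 88.
Offset 6: leading byte 0xC3 = 11000011 → 2-byte char #3 = C3 A7.
Offset 8: leading byte 0xC5 = 11000101 → 2-byte char #4 = C5 A7.
Offset 10: leading byte 0xE0 = 11100000 → 3-byte char #5 = E0 B8 93.
Offset 13: leading byte 0xEF = 11101111 → 3-byte char #6 = EF 91 90.
Offset 16: leading byte 0xC2 = 11000010 → 2-byte char #7 = C2 87.
Leading byte 0xC2 = 11000010 matches 110xxxxx → 2-byte sequence.
Byte 1: 0xC2 = 11000010, payload 00010 (5 bits).
Byte 2: 0x87 = 10000111 (10xxxxxx ✓), payload 000111.
Concatenate: 00010000111 = 0x87 (11 bits → U+0087).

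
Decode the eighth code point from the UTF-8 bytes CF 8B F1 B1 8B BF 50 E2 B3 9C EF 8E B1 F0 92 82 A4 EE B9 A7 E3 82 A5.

Offset 0: leading byte 0xCF = 11001111 → 2-byte char #1 = CF 8B.
Offset 2: leading byte 0xF1 = 11110001 → 4-byte char #2 = F1 B1 8B BF.
Offset 6: leading byte 0x50 = 01010000 → 1-byte char #3 = 50.
Offset 7: leading byte 0xE2 = 11100010 → 3-byte char #4 = E2 B3 9C.
Offset 10: leading byte 0xEF = 11101111 → 3-byte char #5 = EF 8E B1.
Offset 13: leading byte 0xF0 = 11110000 → 4-byte char #6 = F0 92 82 A4.
Offset 17: leading byte 0xEE = 11101110 → 3-byte char #7 = EE B9 A7.
Offset 20: leading byte 0xE3 = 11100011 → 3-byte char #8 = E3 82 A5.
Leading byte 0xE3 = 11100011 matches 1110xxxx → 3-byte sequence.
Byte 1: 0xE3 = 11100011, payload 0011 (4 bits).
Byte 2: 0x82 = 10000010 (10xxxxxx ✓), payload 000010.
Byte 3: 0xA5 = 10100101 (10xxxxxx ✓), payload 100101.
Concatenate: 0011000010100101 = 0x30A5 (16 bits → U+30A5).

U+30A5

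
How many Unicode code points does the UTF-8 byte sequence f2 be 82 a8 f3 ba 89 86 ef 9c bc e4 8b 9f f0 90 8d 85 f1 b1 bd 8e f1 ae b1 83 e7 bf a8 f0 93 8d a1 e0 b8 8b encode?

Byte at offset 0: 0xF2 = 11110010 → 4-byte char (#1). Advance 4.
Byte at offset 4: 0xF3 = 11110011 → 4-byte char (#2). Advance 4.
Byte at offset 8: 0xEF = 11101111 → 3-byte char (#3). Advance 3.
Byte at offset 11: 0xE4 = 11100100 → 3-byte char (#4). Advance 3.
Byte at offset 14: 0xF0 = 11110000 → 4-byte char (#5). Advance 4.
Byte at offset 18: 0xF1 = 11110001 → 4-byte char (#6). Advance 4.
Byte at offset 22: 0xF1 = 11110001 → 4-byte char (#7). Advance 4.
Byte at offset 26: 0xE7 = 11100111 → 3-byte char (#8). Advance 3.
Byte at offset 29: 0xF0 = 11110000 → 4-byte char (#9). Advance 4.
Byte at offset 33: 0xE0 = 11100000 → 3-byte char (#10). Advance 3.
Reached end at offset 36 after 10 code points.

10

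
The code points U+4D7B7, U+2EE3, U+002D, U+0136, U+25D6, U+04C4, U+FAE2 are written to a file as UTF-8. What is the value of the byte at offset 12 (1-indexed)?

0x97

1-indexed offset 12 is 0-indexed offset 11.
U+4D7B7 → 4-byte form F1 8D 9E B7 at offsets 0–3.
U+2EE3 → 3-byte form E2 BB A3 at offsets 4–6.
U+002D → 1-byte form 2D at offsets 7–7.
U+0136 → 2-byte form C4 B6 at offsets 8–9.
U+25D6 → 3-byte form E2 97 96 at offsets 10–12.
Offset 11 falls in char 5's range; it's byte 2 of E2 97 96 = 0x97.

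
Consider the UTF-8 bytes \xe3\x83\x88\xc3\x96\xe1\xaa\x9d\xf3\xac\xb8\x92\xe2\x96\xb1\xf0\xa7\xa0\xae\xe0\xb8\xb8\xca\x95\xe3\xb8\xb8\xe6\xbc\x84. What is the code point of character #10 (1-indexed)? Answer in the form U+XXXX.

U+6F04

Offset 0: leading byte 0xE3 = 11100011 → 3-byte char #1 = E3 83 88.
Offset 3: leading byte 0xC3 = 11000011 → 2-byte char #2 = C3 96.
Offset 5: leading byte 0xE1 = 11100001 → 3-byte char #3 = E1 AA 9D.
Offset 8: leading byte 0xF3 = 11110011 → 4-byte char #4 = F3 AC B8 92.
Offset 12: leading byte 0xE2 = 11100010 → 3-byte char #5 = E2 96 B1.
Offset 15: leading byte 0xF0 = 11110000 → 4-byte char #6 = F0 A7 A0 AE.
Offset 19: leading byte 0xE0 = 11100000 → 3-byte char #7 = E0 B8 B8.
Offset 22: leading byte 0xCA = 11001010 → 2-byte char #8 = CA 95.
Offset 24: leading byte 0xE3 = 11100011 → 3-byte char #9 = E3 B8 B8.
Offset 27: leading byte 0xE6 = 11100110 → 3-byte char #10 = E6 BC 84.
Leading byte 0xE6 = 11100110 matches 1110xxxx → 3-byte sequence.
Byte 1: 0xE6 = 11100110, payload 0110 (4 bits).
Byte 2: 0xBC = 10111100 (10xxxxxx ✓), payload 111100.
Byte 3: 0x84 = 10000100 (10xxxxxx ✓), payload 000100.
Concatenate: 0110111100000100 = 0x6F04 (16 bits → U+6F04).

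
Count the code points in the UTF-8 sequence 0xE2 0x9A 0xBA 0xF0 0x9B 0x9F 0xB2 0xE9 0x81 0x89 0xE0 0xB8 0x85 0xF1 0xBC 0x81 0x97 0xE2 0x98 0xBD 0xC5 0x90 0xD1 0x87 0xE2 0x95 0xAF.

9

Byte at offset 0: 0xE2 = 11100010 → 3-byte char (#1). Advance 3.
Byte at offset 3: 0xF0 = 11110000 → 4-byte char (#2). Advance 4.
Byte at offset 7: 0xE9 = 11101001 → 3-byte char (#3). Advance 3.
Byte at offset 10: 0xE0 = 11100000 → 3-byte char (#4). Advance 3.
Byte at offset 13: 0xF1 = 11110001 → 4-byte char (#5). Advance 4.
Byte at offset 17: 0xE2 = 11100010 → 3-byte char (#6). Advance 3.
Byte at offset 20: 0xC5 = 11000101 → 2-byte char (#7). Advance 2.
Byte at offset 22: 0xD1 = 11010001 → 2-byte char (#8). Advance 2.
Byte at offset 24: 0xE2 = 11100010 → 3-byte char (#9). Advance 3.
Reached end at offset 27 after 9 code points.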